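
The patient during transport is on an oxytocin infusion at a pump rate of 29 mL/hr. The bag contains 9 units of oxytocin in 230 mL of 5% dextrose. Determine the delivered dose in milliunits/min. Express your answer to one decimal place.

18.9 milliunits/min

Concentration = 9 units ÷ 230 mL = 0.03913043 units/mL = 39.13043 milliunits/mL
Drug rate = 29 mL/hr × 39.13043 milliunits/mL = 1134.783 milliunits/hr
1134.783 milliunits/hr ÷ 60 min/hr = 18.91304 milliunits/min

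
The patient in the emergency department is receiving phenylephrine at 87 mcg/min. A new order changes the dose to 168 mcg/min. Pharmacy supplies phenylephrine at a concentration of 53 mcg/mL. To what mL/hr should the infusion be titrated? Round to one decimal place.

168 mcg/min × 60 min/hr = 10080 mcg/hr
Rate = 10080 mcg/hr ÷ 53 mcg/mL = 190.1887 mL/hr

190.2 mL/hr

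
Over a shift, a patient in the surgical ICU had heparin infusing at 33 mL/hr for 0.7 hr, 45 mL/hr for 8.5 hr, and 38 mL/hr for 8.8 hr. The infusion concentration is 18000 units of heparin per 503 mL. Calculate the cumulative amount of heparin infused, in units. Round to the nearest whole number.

Concentration = 18000 units ÷ 503 mL = 35.78529 units/mL
Stage 1: 33 mL/hr × 0.7 hr = 23.1 mL → 23.1 mL × 35.78529 units/mL = 826.6402 units
Stage 2: 45 mL/hr × 8.5 hr = 382.5 mL → 382.5 mL × 35.78529 units/mL = 13687.87 units
Stage 3: 38 mL/hr × 8.8 hr = 334.4 mL → 334.4 mL × 35.78529 units/mL = 11966.6 units
Total = 826.6402 + 13687.87 + 11966.6 = 26481.11 units

26481 units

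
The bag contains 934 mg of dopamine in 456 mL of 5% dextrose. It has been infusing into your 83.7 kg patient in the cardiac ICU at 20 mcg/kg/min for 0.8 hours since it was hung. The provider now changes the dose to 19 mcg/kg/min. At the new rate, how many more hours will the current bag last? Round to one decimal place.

8.9 hours

Initial rate:
Dose = 20 mcg/kg/min × 83.7 kg = 1674 mcg/min
1674 mcg/min × 60 min/hr = 100440 mcg/hr
Concentration = 934 mg ÷ 456 mL = 2.048246 mg/mL = 2048.246 mcg/mL
Rate = 100440 mcg/hr ÷ 2048.246 mcg/mL = 49.03709 mL/hr
Volume infused so far = 49.03709 mL/hr × 0.8 hr = 39.22967 mL
Volume remaining = 456 − 39.22967 = 416.7703 mL
New rate:
Dose = 19 mcg/kg/min × 83.7 kg = 1590.3 mcg/min
1590.3 mcg/min × 60 min/hr = 95418 mcg/hr
Rate = 95418 mcg/hr ÷ 2048.246 mcg/mL = 46.58523 mL/hr
Time remaining = 416.7703 mL ÷ 46.58523 mL/hr = 8.946404 hr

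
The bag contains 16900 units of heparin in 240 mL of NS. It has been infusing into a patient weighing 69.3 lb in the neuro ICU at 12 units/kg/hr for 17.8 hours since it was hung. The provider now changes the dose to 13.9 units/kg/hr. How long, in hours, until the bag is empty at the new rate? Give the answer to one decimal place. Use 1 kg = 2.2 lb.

Initial rate:
Weight = 69.3 lb ÷ 2.2 lb/kg = 31.5 kg
Dose = 12 units/kg/hr × 31.5 kg = 378 units/hr
Concentration = 16900 units ÷ 240 mL = 70.41667 units/mL
Rate = 378 units/hr ÷ 70.41667 units/mL = 5.368047 mL/hr
Volume infused so far = 5.368047 mL/hr × 17.8 hr = 95.55124 mL
Volume remaining = 240 − 95.55124 = 144.4488 mL
New rate:
Dose = 13.9 units/kg/hr × 31.5 kg = 437.85 units/hr
Rate = 437.85 units/hr ÷ 70.41667 units/mL = 6.217988 mL/hr
Time remaining = 144.4488 mL ÷ 6.217988 mL/hr = 23.23079 hr

23.2 hours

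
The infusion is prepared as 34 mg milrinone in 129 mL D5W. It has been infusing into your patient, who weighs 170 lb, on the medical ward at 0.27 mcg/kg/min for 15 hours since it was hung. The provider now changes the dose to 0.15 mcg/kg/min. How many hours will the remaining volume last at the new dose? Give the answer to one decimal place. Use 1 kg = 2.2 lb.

21.9 hours

Initial rate:
Weight = 170 lb ÷ 2.2 lb/kg = 77.27273 kg
Dose = 0.27 mcg/kg/min × 77.27273 kg = 20.86364 mcg/min
20.86364 mcg/min × 60 min/hr = 1251.818 mcg/hr
Concentration = 34 mg ÷ 129 mL = 0.2635659 mg/mL = 263.5659 mcg/mL
Rate = 1251.818 mcg/hr ÷ 263.5659 mcg/mL = 4.749545 mL/hr
Volume infused so far = 4.749545 mL/hr × 15 hr = 71.24318 mL
Volume remaining = 129 − 71.24318 = 57.75682 mL
New rate:
Dose = 0.15 mcg/kg/min × 77.27273 kg = 11.59091 mcg/min
11.59091 mcg/min × 60 min/hr = 695.4545 mcg/hr
Rate = 695.4545 mcg/hr ÷ 263.5659 mcg/mL = 2.638636 mL/hr
Time remaining = 57.75682 mL ÷ 2.638636 mL/hr = 21.88889 hr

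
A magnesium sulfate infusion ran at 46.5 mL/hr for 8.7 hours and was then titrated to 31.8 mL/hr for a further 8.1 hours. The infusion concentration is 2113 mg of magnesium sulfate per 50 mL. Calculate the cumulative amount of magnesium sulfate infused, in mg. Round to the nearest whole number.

Concentration = 2113 mg ÷ 50 mL = 42.26 mg/mL
Stage 1: 46.5 mL/hr × 8.7 hr = 404.55 mL → 404.55 mL × 42.26 mg/mL = 17096.28 mg
Stage 2: 31.8 mL/hr × 8.1 hr = 257.58 mL → 257.58 mL × 42.26 mg/mL = 10885.33 mg
Total = 17096.28 + 10885.33 = 27981.61 mg

27982 mg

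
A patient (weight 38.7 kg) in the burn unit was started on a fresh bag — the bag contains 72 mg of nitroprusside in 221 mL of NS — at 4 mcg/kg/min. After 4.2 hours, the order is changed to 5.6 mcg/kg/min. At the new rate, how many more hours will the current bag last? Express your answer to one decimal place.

2.5 hours

Initial rate:
Dose = 4 mcg/kg/min × 38.7 kg = 154.8 mcg/min
154.8 mcg/min × 60 min/hr = 9288 mcg/hr
Concentration = 72 mg ÷ 221 mL = 0.3257919 mg/mL = 325.7919 mcg/mL
Rate = 9288 mcg/hr ÷ 325.7919 mcg/mL = 28.509 mL/hr
Volume infused so far = 28.509 mL/hr × 4.2 hr = 119.7378 mL
Volume remaining = 221 − 119.7378 = 101.2622 mL
New rate:
Dose = 5.6 mcg/kg/min × 38.7 kg = 216.72 mcg/min
216.72 mcg/min × 60 min/hr = 13003.2 mcg/hr
Rate = 13003.2 mcg/hr ÷ 325.7919 mcg/mL = 39.9126 mL/hr
Time remaining = 101.2622 mL ÷ 39.9126 mL/hr = 2.537099 hr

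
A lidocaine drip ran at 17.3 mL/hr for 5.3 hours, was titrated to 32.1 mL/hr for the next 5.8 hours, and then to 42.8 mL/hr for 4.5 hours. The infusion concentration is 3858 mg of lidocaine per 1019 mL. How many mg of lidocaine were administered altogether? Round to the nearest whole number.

Concentration = 3858 mg ÷ 1019 mL = 3.786065 mg/mL
Stage 1: 17.3 mL/hr × 5.3 hr = 91.69 mL → 91.69 mL × 3.786065 mg/mL = 347.1443 mg
Stage 2: 32.1 mL/hr × 5.8 hr = 186.18 mL → 186.18 mL × 3.786065 mg/mL = 704.8895 mg
Stage 3: 42.8 mL/hr × 4.5 hr = 192.6 mL → 192.6 mL × 3.786065 mg/mL = 729.1961 mg
Total = 347.1443 + 704.8895 + 729.1961 = 1781.23 mg

1781 mg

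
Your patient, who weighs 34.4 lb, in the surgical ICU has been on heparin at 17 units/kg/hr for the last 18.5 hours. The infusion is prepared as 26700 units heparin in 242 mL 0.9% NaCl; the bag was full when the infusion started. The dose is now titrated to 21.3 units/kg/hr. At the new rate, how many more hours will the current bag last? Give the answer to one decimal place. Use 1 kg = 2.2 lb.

65.4 hours

Initial rate:
Weight = 34.4 lb ÷ 2.2 lb/kg = 15.63636 kg
Dose = 17 units/kg/hr × 15.63636 kg = 265.8182 units/hr
Concentration = 26700 units ÷ 242 mL = 110.3306 units/mL
Rate = 265.8182 units/hr ÷ 110.3306 units/mL = 2.409288 mL/hr
Volume infused so far = 2.409288 mL/hr × 18.5 hr = 44.57184 mL
Volume remaining = 242 − 44.57184 = 197.4282 mL
New rate:
Dose = 21.3 units/kg/hr × 15.63636 kg = 333.0545 units/hr
Rate = 333.0545 units/hr ÷ 110.3306 units/mL = 3.018697 mL/hr
Time remaining = 197.4282 mL ÷ 3.018697 mL/hr = 65.40179 hr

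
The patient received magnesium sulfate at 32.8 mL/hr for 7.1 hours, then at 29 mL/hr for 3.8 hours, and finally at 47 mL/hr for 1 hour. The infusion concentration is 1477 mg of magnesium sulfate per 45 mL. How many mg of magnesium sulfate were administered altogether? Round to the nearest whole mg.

Concentration = 1477 mg ÷ 45 mL = 32.82222 mg/mL
Stage 1: 32.8 mL/hr × 7.1 hr = 232.88 mL → 232.88 mL × 32.82222 mg/mL = 7643.639 mg
Stage 2: 29 mL/hr × 3.8 hr = 110.2 mL → 110.2 mL × 32.82222 mg/mL = 3617.009 mg
Stage 3: 47 mL/hr × 1 hr = 47 mL → 47 mL × 32.82222 mg/mL = 1542.644 mg
Total = 7643.639 + 3617.009 + 1542.644 = 12803.29 mg

12803 mg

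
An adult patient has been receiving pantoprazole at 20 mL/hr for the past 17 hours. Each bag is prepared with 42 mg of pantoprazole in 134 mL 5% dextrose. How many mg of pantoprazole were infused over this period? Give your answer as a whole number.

107 mg

Concentration = 42 mg ÷ 134 mL = 0.3134328 mg/mL
Drug rate = 20 mL/hr × 0.3134328 mg/mL = 6.268657 mg/hr
Total = 6.268657 mg/hr × 17 hr = 106.5672 mg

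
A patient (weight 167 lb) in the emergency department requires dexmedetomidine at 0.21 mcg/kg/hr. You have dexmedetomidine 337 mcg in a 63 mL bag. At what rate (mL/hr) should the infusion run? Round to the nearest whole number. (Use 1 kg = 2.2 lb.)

Weight = 167 lb ÷ 2.2 lb/kg = 75.90909 kg
Dose = 0.21 mcg/kg/hr × 75.90909 kg = 15.94091 mcg/hr
Concentration = 337 mcg ÷ 63 mL = 5.349206 mcg/mL
Rate = 15.94091 mcg/hr ÷ 5.349206 mcg/mL = 2.980051 mL/hr

3 mL/hr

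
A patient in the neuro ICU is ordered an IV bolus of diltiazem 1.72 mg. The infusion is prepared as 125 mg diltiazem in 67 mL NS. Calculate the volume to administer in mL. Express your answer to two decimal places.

Concentration = 125 mg ÷ 67 mL = 1.865672 mg/mL
Volume = 1.72 mg ÷ 1.865672 mg/mL = 0.92192 mL

0.92 mL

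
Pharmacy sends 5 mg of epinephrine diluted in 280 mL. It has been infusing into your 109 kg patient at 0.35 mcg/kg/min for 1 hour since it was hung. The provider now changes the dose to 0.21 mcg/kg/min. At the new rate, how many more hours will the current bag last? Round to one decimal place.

Initial rate:
Dose = 0.35 mcg/kg/min × 109 kg = 38.15 mcg/min
38.15 mcg/min × 60 min/hr = 2289 mcg/hr
Concentration = 5 mg ÷ 280 mL = 0.01785714 mg/mL = 17.85714 mcg/mL
Rate = 2289 mcg/hr ÷ 17.85714 mcg/mL = 128.184 mL/hr
Volume infused so far = 128.184 mL/hr × 1 hr = 128.184 mL
Volume remaining = 280 − 128.184 = 151.816 mL
New rate:
Dose = 0.21 mcg/kg/min × 109 kg = 22.89 mcg/min
22.89 mcg/min × 60 min/hr = 1373.4 mcg/hr
Rate = 1373.4 mcg/hr ÷ 17.85714 mcg/mL = 76.9104 mL/hr
Time remaining = 151.816 mL ÷ 76.9104 mL/hr = 1.973933 hr

2.0 hours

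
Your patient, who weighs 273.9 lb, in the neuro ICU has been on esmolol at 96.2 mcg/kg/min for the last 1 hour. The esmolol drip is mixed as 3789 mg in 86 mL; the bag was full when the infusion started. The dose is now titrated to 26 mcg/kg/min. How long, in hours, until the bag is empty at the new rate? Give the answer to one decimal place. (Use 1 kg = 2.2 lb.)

15.8 hours

Initial rate:
Weight = 273.9 lb ÷ 2.2 lb/kg = 124.5 kg
Dose = 96.2 mcg/kg/min × 124.5 kg = 11976.9 mcg/min
11976.9 mcg/min × 60 min/hr = 718614 mcg/hr
Concentration = 3789 mg ÷ 86 mL = 44.05814 mg/mL = 44058.14 mcg/mL
Rate = 718614 mcg/hr ÷ 44058.14 mcg/mL = 16.31058 mL/hr
Volume infused so far = 16.31058 mL/hr × 1 hr = 16.31058 mL
Volume remaining = 86 − 16.31058 = 69.68942 mL
New rate:
Dose = 26 mcg/kg/min × 124.5 kg = 3237 mcg/min
3237 mcg/min × 60 min/hr = 194220 mcg/hr
Rate = 194220 mcg/hr ÷ 44058.14 mcg/mL = 4.408266 mL/hr
Time remaining = 69.68942 mL ÷ 4.408266 mL/hr = 15.8088 hr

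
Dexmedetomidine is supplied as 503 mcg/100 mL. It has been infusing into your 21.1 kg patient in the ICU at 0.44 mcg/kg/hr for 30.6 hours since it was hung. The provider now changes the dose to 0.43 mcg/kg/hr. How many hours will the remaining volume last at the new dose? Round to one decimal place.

Initial rate:
Dose = 0.44 mcg/kg/hr × 21.1 kg = 9.284 mcg/hr
Concentration = 503 mcg ÷ 100 mL = 5.03 mcg/mL
Rate = 9.284 mcg/hr ÷ 5.03 mcg/mL = 1.845726 mL/hr
Volume infused so far = 1.845726 mL/hr × 30.6 hr = 56.4792 mL
Volume remaining = 100 − 56.4792 = 43.5208 mL
New rate:
Dose = 0.43 mcg/kg/hr × 21.1 kg = 9.073 mcg/hr
Rate = 9.073 mcg/hr ÷ 5.03 mcg/mL = 1.803777 mL/hr
Time remaining = 43.5208 mL ÷ 1.803777 mL/hr = 24.12759 hr

24.1 hours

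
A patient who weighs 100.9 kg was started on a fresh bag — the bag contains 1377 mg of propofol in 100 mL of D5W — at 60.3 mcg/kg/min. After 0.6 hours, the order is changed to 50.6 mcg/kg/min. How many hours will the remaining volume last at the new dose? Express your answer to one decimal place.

Initial rate:
Dose = 60.3 mcg/kg/min × 100.9 kg = 6084.27 mcg/min
6084.27 mcg/min × 60 min/hr = 365056.2 mcg/hr
Concentration = 1377 mg ÷ 100 mL = 13.77 mg/mL = 13770 mcg/mL
Rate = 365056.2 mcg/hr ÷ 13770 mcg/mL = 26.51098 mL/hr
Volume infused so far = 26.51098 mL/hr × 0.6 hr = 15.90659 mL
Volume remaining = 100 − 15.90659 = 84.09341 mL
New rate:
Dose = 50.6 mcg/kg/min × 100.9 kg = 5105.54 mcg/min
5105.54 mcg/min × 60 min/hr = 306332.4 mcg/hr
Rate = 306332.4 mcg/hr ÷ 13770 mcg/mL = 22.24636 mL/hr
Time remaining = 84.09341 mL ÷ 22.24636 mL/hr = 3.780097 hr

3.8 hours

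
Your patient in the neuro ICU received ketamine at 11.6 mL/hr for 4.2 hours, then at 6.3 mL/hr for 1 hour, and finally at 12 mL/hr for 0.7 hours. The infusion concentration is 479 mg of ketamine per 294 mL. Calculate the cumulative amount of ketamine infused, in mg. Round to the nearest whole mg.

Concentration = 479 mg ÷ 294 mL = 1.629252 mg/mL
Stage 1: 11.6 mL/hr × 4.2 hr = 48.72 mL → 48.72 mL × 1.629252 mg/mL = 79.37714 mg
Stage 2: 6.3 mL/hr × 1 hr = 6.3 mL → 6.3 mL × 1.629252 mg/mL = 10.26429 mg
Stage 3: 12 mL/hr × 0.7 hr = 8.4 mL → 8.4 mL × 1.629252 mg/mL = 13.68571 mg
Total = 79.37714 + 10.26429 + 13.68571 = 103.3271 mg

103 mg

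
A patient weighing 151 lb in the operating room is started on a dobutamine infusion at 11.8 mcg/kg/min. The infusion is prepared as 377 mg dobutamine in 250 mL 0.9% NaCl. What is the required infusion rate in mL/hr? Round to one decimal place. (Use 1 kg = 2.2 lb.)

32.2 mL/hr

Weight = 151 lb ÷ 2.2 lb/kg = 68.63636 kg
Dose = 11.8 mcg/kg/min × 68.63636 kg = 809.9091 mcg/min
809.9091 mcg/min × 60 min/hr = 48594.55 mcg/hr
Concentration = 377 mg ÷ 250 mL = 1.508 mg/mL = 1508 mcg/mL
Rate = 48594.55 mcg/hr ÷ 1508 mcg/mL = 32.2245 mL/hr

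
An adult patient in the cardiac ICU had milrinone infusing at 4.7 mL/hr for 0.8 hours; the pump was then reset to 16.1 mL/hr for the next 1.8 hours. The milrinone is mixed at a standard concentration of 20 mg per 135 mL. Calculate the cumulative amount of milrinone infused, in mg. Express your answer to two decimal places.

Concentration = 20 mg ÷ 135 mL = 0.1481481 mg/mL
Stage 1: 4.7 mL/hr × 0.8 hr = 3.76 mL → 3.76 mL × 0.1481481 mg/mL = 0.557037 mg
Stage 2: 16.1 mL/hr × 1.8 hr = 28.98 mL → 28.98 mL × 0.1481481 mg/mL = 4.293333 mg
Total = 0.557037 + 4.293333 = 4.85037 mg

4.85 mg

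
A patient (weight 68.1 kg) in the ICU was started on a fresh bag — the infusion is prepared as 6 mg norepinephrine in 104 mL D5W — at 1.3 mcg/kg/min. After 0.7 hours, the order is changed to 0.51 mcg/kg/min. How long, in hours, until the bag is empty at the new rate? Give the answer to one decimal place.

1.1 hours

Initial rate:
Dose = 1.3 mcg/kg/min × 68.1 kg = 88.53 mcg/min
88.53 mcg/min × 60 min/hr = 5311.8 mcg/hr
Concentration = 6 mg ÷ 104 mL = 0.05769231 mg/mL = 57.69231 mcg/mL
Rate = 5311.8 mcg/hr ÷ 57.69231 mcg/mL = 92.0712 mL/hr
Volume infused so far = 92.0712 mL/hr × 0.7 hr = 64.44984 mL
Volume remaining = 104 − 64.44984 = 39.55016 mL
New rate:
Dose = 0.51 mcg/kg/min × 68.1 kg = 34.731 mcg/min
34.731 mcg/min × 60 min/hr = 2083.86 mcg/hr
Rate = 2083.86 mcg/hr ÷ 57.69231 mcg/mL = 36.12024 mL/hr
Time remaining = 39.55016 mL ÷ 36.12024 mL/hr = 1.094958 hr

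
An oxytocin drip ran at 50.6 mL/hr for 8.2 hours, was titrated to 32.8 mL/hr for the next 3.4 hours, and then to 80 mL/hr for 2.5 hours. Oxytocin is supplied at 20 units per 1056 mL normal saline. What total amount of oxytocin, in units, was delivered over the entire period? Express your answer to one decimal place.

13.8 units

Concentration = 20 units ÷ 1056 mL = 0.01893939 units/mL
Stage 1: 50.6 mL/hr × 8.2 hr = 414.92 mL → 414.92 mL × 0.01893939 units/mL = 7.858333 units
Stage 2: 32.8 mL/hr × 3.4 hr = 111.52 mL → 111.52 mL × 0.01893939 units/mL = 2.112121 units
Stage 3: 80 mL/hr × 2.5 hr = 200 mL → 200 mL × 0.01893939 units/mL = 3.787879 units
Total = 7.858333 + 2.112121 + 3.787879 = 13.75833 units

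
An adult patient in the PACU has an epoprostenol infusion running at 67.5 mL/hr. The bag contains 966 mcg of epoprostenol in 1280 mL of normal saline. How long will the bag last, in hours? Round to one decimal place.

19.0 hours

Duration = 1280 mL ÷ 67.5 mL/hr = 18.96296 hr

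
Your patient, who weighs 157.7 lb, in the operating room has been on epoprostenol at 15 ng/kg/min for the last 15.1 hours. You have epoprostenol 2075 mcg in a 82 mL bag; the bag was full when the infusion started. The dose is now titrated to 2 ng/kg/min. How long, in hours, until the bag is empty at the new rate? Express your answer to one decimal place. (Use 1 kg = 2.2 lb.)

Initial rate:
Weight = 157.7 lb ÷ 2.2 lb/kg = 71.68182 kg
Dose = 15 ng/kg/min × 71.68182 kg = 1075.227 ng/min
1075.227 ng/min × 60 min/hr = 64513.64 ng/hr
Concentration = 2075 mcg ÷ 82 mL = 25.30488 mcg/mL = 25304.88 ng/mL
Rate = 64513.64 ng/hr ÷ 25304.88 ng/mL = 2.549455 mL/hr
Volume infused so far = 2.549455 mL/hr × 15.1 hr = 38.49676 mL
Volume remaining = 82 − 38.49676 = 43.50324 mL
New rate:
Dose = 2 ng/kg/min × 71.68182 kg = 143.3636 ng/min
143.3636 ng/min × 60 min/hr = 8601.818 ng/hr
Rate = 8601.818 ng/hr ÷ 25304.88 ng/mL = 0.3399273 mL/hr
Time remaining = 43.50324 mL ÷ 0.3399273 mL/hr = 127.9781 hr

128.0 hours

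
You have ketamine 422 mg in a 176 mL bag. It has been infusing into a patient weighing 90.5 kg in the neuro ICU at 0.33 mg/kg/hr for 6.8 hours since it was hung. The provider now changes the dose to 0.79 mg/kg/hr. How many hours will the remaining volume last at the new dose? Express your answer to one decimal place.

3.1 hours

Initial rate:
Dose = 0.33 mg/kg/hr × 90.5 kg = 29.865 mg/hr
Concentration = 422 mg ÷ 176 mL = 2.397727 mg/mL
Rate = 29.865 mg/hr ÷ 2.397727 mg/mL = 12.45555 mL/hr
Volume infused so far = 12.45555 mL/hr × 6.8 hr = 84.69771 mL
Volume remaining = 176 − 84.69771 = 91.30229 mL
New rate:
Dose = 0.79 mg/kg/hr × 90.5 kg = 71.495 mg/hr
Rate = 71.495 mg/hr ÷ 2.397727 mg/mL = 29.81782 mL/hr
Time remaining = 91.30229 mL ÷ 29.81782 mL/hr = 3.062004 hr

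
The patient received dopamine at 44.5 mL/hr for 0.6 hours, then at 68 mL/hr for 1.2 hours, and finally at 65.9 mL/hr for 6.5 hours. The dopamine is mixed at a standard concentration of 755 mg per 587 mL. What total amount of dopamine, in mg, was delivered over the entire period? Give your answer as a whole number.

690 mg

Concentration = 755 mg ÷ 587 mL = 1.286201 mg/mL
Stage 1: 44.5 mL/hr × 0.6 hr = 26.7 mL → 26.7 mL × 1.286201 mg/mL = 34.34157 mg
Stage 2: 68 mL/hr × 1.2 hr = 81.6 mL → 81.6 mL × 1.286201 mg/mL = 104.954 mg
Stage 3: 65.9 mL/hr × 6.5 hr = 428.35 mL → 428.35 mL × 1.286201 mg/mL = 550.9442 mg
Total = 34.34157 + 104.954 + 550.9442 = 690.2398 mg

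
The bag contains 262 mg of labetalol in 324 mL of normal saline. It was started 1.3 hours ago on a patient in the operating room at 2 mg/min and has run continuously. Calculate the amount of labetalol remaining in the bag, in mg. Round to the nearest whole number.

2 mg/min × 60 min/hr = 120 mg/hr
Concentration = 262 mg ÷ 324 mL = 0.808642 mg/mL
Rate = 120 mg/hr ÷ 0.808642 mg/mL = 148.3969 mL/hr
Volume infused = 148.3969 mL/hr × 1.3 hr = 192.916 mL
Volume remaining = 324 − 192.916 = 131.084 mL
Drug remaining = 131.084 mL × 0.808642 mg/mL = 106 mg

106 mg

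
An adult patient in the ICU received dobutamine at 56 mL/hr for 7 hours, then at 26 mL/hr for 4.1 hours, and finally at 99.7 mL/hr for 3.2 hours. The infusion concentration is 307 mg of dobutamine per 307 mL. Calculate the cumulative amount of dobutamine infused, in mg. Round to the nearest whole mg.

Concentration = 307 mg ÷ 307 mL = 1 mg/mL
Stage 1: 56 mL/hr × 7 hr = 392 mL → 392 mL × 1 mg/mL = 392 mg
Stage 2: 26 mL/hr × 4.1 hr = 106.6 mL → 106.6 mL × 1 mg/mL = 106.6 mg
Stage 3: 99.7 mL/hr × 3.2 hr = 319.04 mL → 319.04 mL × 1 mg/mL = 319.04 mg
Total = 392 + 106.6 + 319.04 = 817.64 mg

818 mg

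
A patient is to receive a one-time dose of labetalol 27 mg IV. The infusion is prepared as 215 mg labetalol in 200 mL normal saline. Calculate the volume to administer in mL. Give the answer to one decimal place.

Concentration = 215 mg ÷ 200 mL = 1.075 mg/mL
Volume = 27 mg ÷ 1.075 mg/mL = 25.11628 mL

25.1 mL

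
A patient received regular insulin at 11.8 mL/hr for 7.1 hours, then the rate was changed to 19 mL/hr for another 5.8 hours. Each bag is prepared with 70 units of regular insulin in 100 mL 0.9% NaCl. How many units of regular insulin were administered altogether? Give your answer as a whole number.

Concentration = 70 units ÷ 100 mL = 0.7 units/mL
Stage 1: 11.8 mL/hr × 7.1 hr = 83.78 mL → 83.78 mL × 0.7 units/mL = 58.646 units
Stage 2: 19 mL/hr × 5.8 hr = 110.2 mL → 110.2 mL × 0.7 units/mL = 77.14 units
Total = 58.646 + 77.14 = 135.786 units

136 units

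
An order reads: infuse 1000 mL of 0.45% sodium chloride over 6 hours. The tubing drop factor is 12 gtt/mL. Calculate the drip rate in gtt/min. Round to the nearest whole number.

1000 mL ÷ (6 hr × 60 = 360 min) = 2.777778 mL/min
2.777778 mL/min × 12 gtt/mL = 33.33333 gtt/min

33 gtt/min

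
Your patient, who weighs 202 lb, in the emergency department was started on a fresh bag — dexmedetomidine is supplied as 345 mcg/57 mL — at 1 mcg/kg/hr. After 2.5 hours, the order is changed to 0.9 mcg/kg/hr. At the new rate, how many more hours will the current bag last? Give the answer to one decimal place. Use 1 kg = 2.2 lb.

1.4 hours

Initial rate:
Weight = 202 lb ÷ 2.2 lb/kg = 91.81818 kg
Dose = 1 mcg/kg/hr × 91.81818 kg = 91.81818 mcg/hr
Concentration = 345 mcg ÷ 57 mL = 6.052632 mcg/mL
Rate = 91.81818 mcg/hr ÷ 6.052632 mcg/mL = 15.16996 mL/hr
Volume infused so far = 15.16996 mL/hr × 2.5 hr = 37.9249 mL
Volume remaining = 57 − 37.9249 = 19.0751 mL
New rate:
Dose = 0.9 mcg/kg/hr × 91.81818 kg = 82.63636 mcg/hr
Rate = 82.63636 mcg/hr ÷ 6.052632 mcg/mL = 13.65296 mL/hr
Time remaining = 19.0751 mL ÷ 13.65296 mL/hr = 1.39714 hr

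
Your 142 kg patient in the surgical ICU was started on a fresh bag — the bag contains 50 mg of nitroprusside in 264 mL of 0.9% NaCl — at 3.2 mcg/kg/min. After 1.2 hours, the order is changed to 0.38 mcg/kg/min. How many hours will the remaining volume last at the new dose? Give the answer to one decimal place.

Initial rate:
Dose = 3.2 mcg/kg/min × 142 kg = 454.4 mcg/min
454.4 mcg/min × 60 min/hr = 27264 mcg/hr
Concentration = 50 mg ÷ 264 mL = 0.1893939 mg/mL = 189.3939 mcg/mL
Rate = 27264 mcg/hr ÷ 189.3939 mcg/mL = 143.9539 mL/hr
Volume infused so far = 143.9539 mL/hr × 1.2 hr = 172.7447 mL
Volume remaining = 264 − 172.7447 = 91.2553 mL
New rate:
Dose = 0.38 mcg/kg/min × 142 kg = 53.96 mcg/min
53.96 mcg/min × 60 min/hr = 3237.6 mcg/hr
Rate = 3237.6 mcg/hr ÷ 189.3939 mcg/mL = 17.09453 mL/hr
Time remaining = 91.2553 mL ÷ 17.09453 mL/hr = 5.338275 hr

5.3 hours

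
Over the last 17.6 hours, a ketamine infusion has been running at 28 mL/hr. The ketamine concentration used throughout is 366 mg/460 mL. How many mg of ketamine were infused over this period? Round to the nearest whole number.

392 mg

Concentration = 366 mg ÷ 460 mL = 0.7956522 mg/mL
Drug rate = 28 mL/hr × 0.7956522 mg/mL = 22.27826 mg/hr
Total = 22.27826 mg/hr × 17.6 hr = 392.0974 mg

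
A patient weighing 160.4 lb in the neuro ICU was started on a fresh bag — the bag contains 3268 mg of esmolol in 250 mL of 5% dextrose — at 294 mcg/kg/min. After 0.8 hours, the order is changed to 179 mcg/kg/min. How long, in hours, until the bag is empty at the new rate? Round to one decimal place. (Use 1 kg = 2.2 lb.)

2.9 hours

Initial rate:
Weight = 160.4 lb ÷ 2.2 lb/kg = 72.90909 kg
Dose = 294 mcg/kg/min × 72.90909 kg = 21435.27 mcg/min
21435.27 mcg/min × 60 min/hr = 1286116 mcg/hr
Concentration = 3268 mg ÷ 250 mL = 13.072 mg/mL = 13072 mcg/mL
Rate = 1286116 mcg/hr ÷ 13072 mcg/mL = 98.38711 mL/hr
Volume infused so far = 98.38711 mL/hr × 0.8 hr = 78.70969 mL
Volume remaining = 250 − 78.70969 = 171.2903 mL
New rate:
Dose = 179 mcg/kg/min × 72.90909 kg = 13050.73 mcg/min
13050.73 mcg/min × 60 min/hr = 783043.6 mcg/hr
Rate = 783043.6 mcg/hr ÷ 13072 mcg/mL = 59.90236 mL/hr
Time remaining = 171.2903 mL ÷ 59.90236 mL/hr = 2.859492 hr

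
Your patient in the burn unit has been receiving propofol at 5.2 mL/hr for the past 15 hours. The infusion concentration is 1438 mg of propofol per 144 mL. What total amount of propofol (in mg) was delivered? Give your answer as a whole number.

779 mg

Concentration = 1438 mg ÷ 144 mL = 9.986111 mg/mL = 9986.111 mcg/mL
Drug rate = 5.2 mL/hr × 9986.111 mcg/mL = 51927.78 mcg/hr
Total = 51927.78 mcg/hr × 15 hr = 778916.7 mcg = 778.9167 mg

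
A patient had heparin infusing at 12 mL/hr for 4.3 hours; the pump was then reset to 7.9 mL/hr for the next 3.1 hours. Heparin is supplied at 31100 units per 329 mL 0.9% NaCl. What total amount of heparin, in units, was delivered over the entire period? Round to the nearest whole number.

Concentration = 31100 units ÷ 329 mL = 94.52888 units/mL
Stage 1: 12 mL/hr × 4.3 hr = 51.6 mL → 51.6 mL × 94.52888 units/mL = 4877.69 units
Stage 2: 7.9 mL/hr × 3.1 hr = 24.49 mL → 24.49 mL × 94.52888 units/mL = 2315.012 units
Total = 4877.69 + 2315.012 = 7192.702 units

7193 units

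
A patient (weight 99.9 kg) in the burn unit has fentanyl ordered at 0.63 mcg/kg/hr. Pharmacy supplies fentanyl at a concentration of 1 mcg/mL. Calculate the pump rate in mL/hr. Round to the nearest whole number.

63 mL/hr

Dose = 0.63 mcg/kg/hr × 99.9 kg = 62.937 mcg/hr
Rate = 62.937 mcg/hr ÷ 1 mcg/mL = 62.937 mL/hr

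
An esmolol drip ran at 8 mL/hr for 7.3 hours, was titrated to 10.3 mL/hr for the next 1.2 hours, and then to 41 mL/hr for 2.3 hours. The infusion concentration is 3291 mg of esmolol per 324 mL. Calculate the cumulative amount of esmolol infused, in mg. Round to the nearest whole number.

Concentration = 3291 mg ÷ 324 mL = 10.15741 mg/mL
Stage 1: 8 mL/hr × 7.3 hr = 58.4 mL → 58.4 mL × 10.15741 mg/mL = 593.1926 mg
Stage 2: 10.3 mL/hr × 1.2 hr = 12.36 mL → 12.36 mL × 10.15741 mg/mL = 125.5456 mg
Stage 3: 41 mL/hr × 2.3 hr = 94.3 mL → 94.3 mL × 10.15741 mg/mL = 957.8435 mg
Total = 593.1926 + 125.5456 + 957.8435 = 1676.582 mg

1677 mg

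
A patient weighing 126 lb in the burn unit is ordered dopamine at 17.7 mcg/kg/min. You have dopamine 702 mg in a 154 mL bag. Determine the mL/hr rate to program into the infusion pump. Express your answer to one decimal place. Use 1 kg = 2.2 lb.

Weight = 126 lb ÷ 2.2 lb/kg = 57.27273 kg
Dose = 17.7 mcg/kg/min × 57.27273 kg = 1013.727 mcg/min
1013.727 mcg/min × 60 min/hr = 60823.64 mcg/hr
Concentration = 702 mg ÷ 154 mL = 4.558442 mg/mL = 4558.442 mcg/mL
Rate = 60823.64 mcg/hr ÷ 4558.442 mcg/mL = 13.34308 mL/hr

13.3 mL/hr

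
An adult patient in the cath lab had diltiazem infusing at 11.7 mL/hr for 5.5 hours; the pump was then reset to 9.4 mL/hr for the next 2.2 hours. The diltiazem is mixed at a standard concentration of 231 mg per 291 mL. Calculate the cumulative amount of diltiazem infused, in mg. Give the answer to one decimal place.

67.5 mg

Concentration = 231 mg ÷ 291 mL = 0.7938144 mg/mL
Stage 1: 11.7 mL/hr × 5.5 hr = 64.35 mL → 64.35 mL × 0.7938144 mg/mL = 51.08196 mg
Stage 2: 9.4 mL/hr × 2.2 hr = 20.68 mL → 20.68 mL × 0.7938144 mg/mL = 16.41608 mg
Total = 51.08196 + 16.41608 = 67.49804 mg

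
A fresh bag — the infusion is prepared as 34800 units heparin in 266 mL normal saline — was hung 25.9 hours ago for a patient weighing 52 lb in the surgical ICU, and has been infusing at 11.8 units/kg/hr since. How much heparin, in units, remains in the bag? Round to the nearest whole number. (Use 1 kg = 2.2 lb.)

Weight = 52 lb ÷ 2.2 lb/kg = 23.63636 kg
Dose = 11.8 units/kg/hr × 23.63636 kg = 278.9091 units/hr
Concentration = 34800 units ÷ 266 mL = 130.8271 units/mL
Rate = 278.9091 units/hr ÷ 130.8271 units/mL = 2.131891 mL/hr
Volume infused = 2.131891 mL/hr × 25.9 hr = 55.21599 mL
Volume remaining = 266 − 55.21599 = 210.784 mL
Drug remaining = 210.784 mL × 130.8271 units/mL = 27576.25 units

27576 units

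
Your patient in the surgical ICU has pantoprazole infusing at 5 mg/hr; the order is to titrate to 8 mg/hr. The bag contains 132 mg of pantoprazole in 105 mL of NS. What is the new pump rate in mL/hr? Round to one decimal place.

6.4 mL/hr

Concentration = 132 mg ÷ 105 mL = 1.257143 mg/mL
Rate = 8 mg/hr ÷ 1.257143 mg/mL = 6.363636 mL/hr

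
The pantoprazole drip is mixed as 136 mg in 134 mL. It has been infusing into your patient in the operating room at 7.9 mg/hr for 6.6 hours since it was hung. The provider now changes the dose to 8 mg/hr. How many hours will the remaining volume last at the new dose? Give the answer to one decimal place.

Initial rate:
Concentration = 136 mg ÷ 134 mL = 1.014925 mg/mL
Rate = 7.9 mg/hr ÷ 1.014925 mg/mL = 7.783824 mL/hr
Volume infused so far = 7.783824 mL/hr × 6.6 hr = 51.37324 mL
Volume remaining = 134 − 51.37324 = 82.62676 mL
New rate:
Rate = 8 mg/hr ÷ 1.014925 mg/mL = 7.882353 mL/hr
Time remaining = 82.62676 mL ÷ 7.882353 mL/hr = 10.4825 hr

10.5 hours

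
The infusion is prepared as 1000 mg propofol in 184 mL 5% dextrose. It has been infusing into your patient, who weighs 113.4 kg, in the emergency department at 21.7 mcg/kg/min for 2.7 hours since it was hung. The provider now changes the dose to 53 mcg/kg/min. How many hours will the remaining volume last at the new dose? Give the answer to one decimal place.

1.7 hours

Initial rate:
Dose = 21.7 mcg/kg/min × 113.4 kg = 2460.78 mcg/min
2460.78 mcg/min × 60 min/hr = 147646.8 mcg/hr
Concentration = 1000 mg ÷ 184 mL = 5.434783 mg/mL = 5434.783 mcg/mL
Rate = 147646.8 mcg/hr ÷ 5434.783 mcg/mL = 27.16701 mL/hr
Volume infused so far = 27.16701 mL/hr × 2.7 hr = 73.35093 mL
Volume remaining = 184 − 73.35093 = 110.6491 mL
New rate:
Dose = 53 mcg/kg/min × 113.4 kg = 6010.2 mcg/min
6010.2 mcg/min × 60 min/hr = 360612 mcg/hr
Rate = 360612 mcg/hr ÷ 5434.783 mcg/mL = 66.35261 mL/hr
Time remaining = 110.6491 mL ÷ 66.35261 mL/hr = 1.667592 hr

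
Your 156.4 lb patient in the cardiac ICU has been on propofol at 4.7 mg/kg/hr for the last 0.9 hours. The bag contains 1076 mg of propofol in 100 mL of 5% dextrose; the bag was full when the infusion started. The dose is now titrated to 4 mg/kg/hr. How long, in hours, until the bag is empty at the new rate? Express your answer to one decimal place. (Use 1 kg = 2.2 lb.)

2.7 hours

Initial rate:
Weight = 156.4 lb ÷ 2.2 lb/kg = 71.09091 kg
Dose = 4.7 mg/kg/hr × 71.09091 kg = 334.1273 mg/hr
Concentration = 1076 mg ÷ 100 mL = 10.76 mg/mL
Rate = 334.1273 mg/hr ÷ 10.76 mg/mL = 31.05272 mL/hr
Volume infused so far = 31.05272 mL/hr × 0.9 hr = 27.94745 mL
Volume remaining = 100 − 27.94745 = 72.05255 mL
New rate:
Dose = 4 mg/kg/hr × 71.09091 kg = 284.3636 mg/hr
Rate = 284.3636 mg/hr ÷ 10.76 mg/mL = 26.42785 mL/hr
Time remaining = 72.05255 mL ÷ 26.42785 mL/hr = 2.726387 hr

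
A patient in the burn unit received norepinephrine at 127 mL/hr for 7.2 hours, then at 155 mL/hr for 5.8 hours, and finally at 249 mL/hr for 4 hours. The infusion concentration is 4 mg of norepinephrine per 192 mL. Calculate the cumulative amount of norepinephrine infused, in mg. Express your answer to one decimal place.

Concentration = 4 mg ÷ 192 mL = 0.02083333 mg/mL
Stage 1: 127 mL/hr × 7.2 hr = 914.4 mL → 914.4 mL × 0.02083333 mg/mL = 19.05 mg
Stage 2: 155 mL/hr × 5.8 hr = 899 mL → 899 mL × 0.02083333 mg/mL = 18.72917 mg
Stage 3: 249 mL/hr × 4 hr = 996 mL → 996 mL × 0.02083333 mg/mL = 20.75 mg
Total = 19.05 + 18.72917 + 20.75 = 58.52917 mg

58.5 mg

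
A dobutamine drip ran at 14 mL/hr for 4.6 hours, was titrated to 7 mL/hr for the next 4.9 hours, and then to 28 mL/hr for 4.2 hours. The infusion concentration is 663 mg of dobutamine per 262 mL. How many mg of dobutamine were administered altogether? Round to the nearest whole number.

547 mg

Concentration = 663 mg ÷ 262 mL = 2.530534 mg/mL
Stage 1: 14 mL/hr × 4.6 hr = 64.4 mL → 64.4 mL × 2.530534 mg/mL = 162.9664 mg
Stage 2: 7 mL/hr × 4.9 hr = 34.3 mL → 34.3 mL × 2.530534 mg/mL = 86.79733 mg
Stage 3: 28 mL/hr × 4.2 hr = 117.6 mL → 117.6 mL × 2.530534 mg/mL = 297.5908 mg
Total = 162.9664 + 86.79733 + 297.5908 = 547.3546 mg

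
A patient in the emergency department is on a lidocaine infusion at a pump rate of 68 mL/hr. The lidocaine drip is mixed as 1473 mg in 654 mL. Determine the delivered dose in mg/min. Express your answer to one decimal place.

Concentration = 1473 mg ÷ 654 mL = 2.252294 mg/mL
Drug rate = 68 mL/hr × 2.252294 mg/mL = 153.156 mg/hr
153.156 mg/hr ÷ 60 min/hr = 2.552599 mg/min

2.6 mg/min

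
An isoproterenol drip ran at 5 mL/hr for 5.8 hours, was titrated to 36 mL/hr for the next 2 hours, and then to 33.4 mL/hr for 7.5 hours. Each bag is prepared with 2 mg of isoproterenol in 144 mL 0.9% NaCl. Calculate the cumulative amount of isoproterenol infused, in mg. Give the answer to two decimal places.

Concentration = 2 mg ÷ 144 mL = 0.01388889 mg/mL
Stage 1: 5 mL/hr × 5.8 hr = 29 mL → 29 mL × 0.01388889 mg/mL = 0.4027778 mg
Stage 2: 36 mL/hr × 2 hr = 72 mL → 72 mL × 0.01388889 mg/mL = 1 mg
Stage 3: 33.4 mL/hr × 7.5 hr = 250.5 mL → 250.5 mL × 0.01388889 mg/mL = 3.479167 mg
Total = 0.4027778 + 1 + 3.479167 = 4.881944 mg

4.88 mg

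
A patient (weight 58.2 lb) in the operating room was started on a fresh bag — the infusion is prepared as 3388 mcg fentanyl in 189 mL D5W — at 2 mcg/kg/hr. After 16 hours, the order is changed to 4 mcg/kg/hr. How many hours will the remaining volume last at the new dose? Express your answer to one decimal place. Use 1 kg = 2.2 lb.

Initial rate:
Weight = 58.2 lb ÷ 2.2 lb/kg = 26.45455 kg
Dose = 2 mcg/kg/hr × 26.45455 kg = 52.90909 mcg/hr
Concentration = 3388 mcg ÷ 189 mL = 17.92593 mcg/mL
Rate = 52.90909 mcg/hr ÷ 17.92593 mcg/mL = 2.95154 mL/hr
Volume infused so far = 2.95154 mL/hr × 16 hr = 47.22464 mL
Volume remaining = 189 − 47.22464 = 141.7754 mL
New rate:
Dose = 4 mcg/kg/hr × 26.45455 kg = 105.8182 mcg/hr
Rate = 105.8182 mcg/hr ÷ 17.92593 mcg/mL = 5.90308 mL/hr
Time remaining = 141.7754 mL ÷ 5.90308 mL/hr = 24.01718 hr

24.0 hours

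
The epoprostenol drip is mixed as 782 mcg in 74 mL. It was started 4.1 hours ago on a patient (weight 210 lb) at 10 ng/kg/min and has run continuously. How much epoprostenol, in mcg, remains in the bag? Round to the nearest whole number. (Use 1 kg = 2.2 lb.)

547 mcg

Weight = 210 lb ÷ 2.2 lb/kg = 95.45455 kg
Dose = 10 ng/kg/min × 95.45455 kg = 954.5455 ng/min
954.5455 ng/min × 60 min/hr = 57272.73 ng/hr
Concentration = 782 mcg ÷ 74 mL = 10.56757 mcg/mL = 10567.57 ng/mL
Rate = 57272.73 ng/hr ÷ 10567.57 ng/mL = 5.41967 mL/hr
Volume infused = 5.41967 mL/hr × 4.1 hr = 22.22065 mL
Volume remaining = 74 − 22.22065 = 51.77935 mL
Drug remaining = 51.77935 mL × 10567.57 ng/mL = 547181.8 ng = 547.1818 mcg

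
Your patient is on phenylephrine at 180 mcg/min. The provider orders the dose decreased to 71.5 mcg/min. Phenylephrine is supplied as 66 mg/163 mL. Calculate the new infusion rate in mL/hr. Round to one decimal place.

10.6 mL/hr

71.5 mcg/min × 60 min/hr = 4290 mcg/hr
Concentration = 66 mg ÷ 163 mL = 0.404908 mg/mL = 404.908 mcg/mL
Rate = 4290 mcg/hr ÷ 404.908 mcg/mL = 10.595 mL/hr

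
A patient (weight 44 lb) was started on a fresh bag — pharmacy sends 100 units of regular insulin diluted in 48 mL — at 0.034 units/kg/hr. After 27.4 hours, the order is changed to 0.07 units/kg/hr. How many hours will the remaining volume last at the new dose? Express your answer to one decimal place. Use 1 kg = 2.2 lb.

Initial rate:
Weight = 44 lb ÷ 2.2 lb/kg = 20 kg
Dose = 0.034 units/kg/hr × 20 kg = 0.68 units/hr
Concentration = 100 units ÷ 48 mL = 2.083333 units/mL
Rate = 0.68 units/hr ÷ 2.083333 units/mL = 0.3264 mL/hr
Volume infused so far = 0.3264 mL/hr × 27.4 hr = 8.94336 mL
Volume remaining = 48 − 8.94336 = 39.05664 mL
New rate:
Dose = 0.07 units/kg/hr × 20 kg = 1.4 units/hr
Rate = 1.4 units/hr ÷ 2.083333 units/mL = 0.672 mL/hr
Time remaining = 39.05664 mL ÷ 0.672 mL/hr = 58.12 hr

58.1 hours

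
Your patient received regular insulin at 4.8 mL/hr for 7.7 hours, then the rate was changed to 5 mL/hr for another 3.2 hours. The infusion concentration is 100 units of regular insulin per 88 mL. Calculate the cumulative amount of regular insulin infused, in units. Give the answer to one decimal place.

60.2 units

Concentration = 100 units ÷ 88 mL = 1.136364 units/mL
Stage 1: 4.8 mL/hr × 7.7 hr = 36.96 mL → 36.96 mL × 1.136364 units/mL = 42 units
Stage 2: 5 mL/hr × 3.2 hr = 16 mL → 16 mL × 1.136364 units/mL = 18.18182 units
Total = 42 + 18.18182 = 60.18182 units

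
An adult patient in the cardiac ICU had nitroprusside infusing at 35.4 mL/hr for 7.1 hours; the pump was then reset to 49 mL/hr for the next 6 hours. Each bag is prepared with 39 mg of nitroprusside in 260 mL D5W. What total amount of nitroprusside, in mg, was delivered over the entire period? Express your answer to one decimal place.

81.8 mg

Concentration = 39 mg ÷ 260 mL = 0.15 mg/mL
Stage 1: 35.4 mL/hr × 7.1 hr = 251.34 mL → 251.34 mL × 0.15 mg/mL = 37.701 mg
Stage 2: 49 mL/hr × 6 hr = 294 mL → 294 mL × 0.15 mg/mL = 44.1 mg
Total = 37.701 + 44.1 = 81.801 mg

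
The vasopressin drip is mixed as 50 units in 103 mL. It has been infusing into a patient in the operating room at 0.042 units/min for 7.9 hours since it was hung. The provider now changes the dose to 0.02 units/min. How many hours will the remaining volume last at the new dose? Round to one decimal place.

Initial rate:
0.042 units/min × 60 min/hr = 2.52 units/hr
Concentration = 50 units ÷ 103 mL = 0.4854369 units/mL
Rate = 2.52 units/hr ÷ 0.4854369 units/mL = 5.1912 mL/hr
Volume infused so far = 5.1912 mL/hr × 7.9 hr = 41.01048 mL
Volume remaining = 103 − 41.01048 = 61.98952 mL
New rate:
0.02 units/min × 60 min/hr = 1.2 units/hr
Rate = 1.2 units/hr ÷ 0.4854369 units/mL = 2.472 mL/hr
Time remaining = 61.98952 mL ÷ 2.472 mL/hr = 25.07667 hr

25.1 hours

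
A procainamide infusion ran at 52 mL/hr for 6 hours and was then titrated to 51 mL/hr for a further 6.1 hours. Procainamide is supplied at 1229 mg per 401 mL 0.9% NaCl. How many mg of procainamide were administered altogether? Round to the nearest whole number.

1910 mg

Concentration = 1229 mg ÷ 401 mL = 3.064838 mg/mL
Stage 1: 52 mL/hr × 6 hr = 312 mL → 312 mL × 3.064838 mg/mL = 956.2294 mg
Stage 2: 51 mL/hr × 6.1 hr = 311.1 mL → 311.1 mL × 3.064838 mg/mL = 953.4711 mg
Total = 956.2294 + 953.4711 = 1909.7 mg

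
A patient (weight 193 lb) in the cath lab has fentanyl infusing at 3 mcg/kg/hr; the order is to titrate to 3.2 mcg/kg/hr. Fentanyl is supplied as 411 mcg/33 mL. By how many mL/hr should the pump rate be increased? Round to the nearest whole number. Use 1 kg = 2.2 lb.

At the current dose:
Weight = 193 lb ÷ 2.2 lb/kg = 87.72727 kg
Dose = 3 mcg/kg/hr × 87.72727 kg = 263.1818 mcg/hr
Concentration = 411 mcg ÷ 33 mL = 12.45455 mcg/mL
Rate = 263.1818 mcg/hr ÷ 12.45455 mcg/mL = 21.13139 mL/hr
At the new dose:
Dose = 3.2 mcg/kg/hr × 87.72727 kg = 280.7273 mcg/hr
Rate = 280.7273 mcg/hr ÷ 12.45455 mcg/mL = 22.54015 mL/hr
Change = 22.54015 − 21.13139 = 1.408759 mL/hr → 1.408759 mL/hr increase

1 mL/hr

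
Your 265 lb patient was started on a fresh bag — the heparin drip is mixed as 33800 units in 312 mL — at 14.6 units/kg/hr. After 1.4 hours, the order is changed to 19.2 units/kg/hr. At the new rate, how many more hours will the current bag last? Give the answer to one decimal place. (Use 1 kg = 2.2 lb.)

13.6 hours

Initial rate:
Weight = 265 lb ÷ 2.2 lb/kg = 120.4545 kg
Dose = 14.6 units/kg/hr × 120.4545 kg = 1758.636 units/hr
Concentration = 33800 units ÷ 312 mL = 108.3333 units/mL
Rate = 1758.636 units/hr ÷ 108.3333 units/mL = 16.23357 mL/hr
Volume infused so far = 16.23357 mL/hr × 1.4 hr = 22.72699 mL
Volume remaining = 312 − 22.72699 = 289.273 mL
New rate:
Dose = 19.2 units/kg/hr × 120.4545 kg = 2312.727 units/hr
Rate = 2312.727 units/hr ÷ 108.3333 units/mL = 21.34825 mL/hr
Time remaining = 289.273 mL ÷ 21.34825 mL/hr = 13.5502 hr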